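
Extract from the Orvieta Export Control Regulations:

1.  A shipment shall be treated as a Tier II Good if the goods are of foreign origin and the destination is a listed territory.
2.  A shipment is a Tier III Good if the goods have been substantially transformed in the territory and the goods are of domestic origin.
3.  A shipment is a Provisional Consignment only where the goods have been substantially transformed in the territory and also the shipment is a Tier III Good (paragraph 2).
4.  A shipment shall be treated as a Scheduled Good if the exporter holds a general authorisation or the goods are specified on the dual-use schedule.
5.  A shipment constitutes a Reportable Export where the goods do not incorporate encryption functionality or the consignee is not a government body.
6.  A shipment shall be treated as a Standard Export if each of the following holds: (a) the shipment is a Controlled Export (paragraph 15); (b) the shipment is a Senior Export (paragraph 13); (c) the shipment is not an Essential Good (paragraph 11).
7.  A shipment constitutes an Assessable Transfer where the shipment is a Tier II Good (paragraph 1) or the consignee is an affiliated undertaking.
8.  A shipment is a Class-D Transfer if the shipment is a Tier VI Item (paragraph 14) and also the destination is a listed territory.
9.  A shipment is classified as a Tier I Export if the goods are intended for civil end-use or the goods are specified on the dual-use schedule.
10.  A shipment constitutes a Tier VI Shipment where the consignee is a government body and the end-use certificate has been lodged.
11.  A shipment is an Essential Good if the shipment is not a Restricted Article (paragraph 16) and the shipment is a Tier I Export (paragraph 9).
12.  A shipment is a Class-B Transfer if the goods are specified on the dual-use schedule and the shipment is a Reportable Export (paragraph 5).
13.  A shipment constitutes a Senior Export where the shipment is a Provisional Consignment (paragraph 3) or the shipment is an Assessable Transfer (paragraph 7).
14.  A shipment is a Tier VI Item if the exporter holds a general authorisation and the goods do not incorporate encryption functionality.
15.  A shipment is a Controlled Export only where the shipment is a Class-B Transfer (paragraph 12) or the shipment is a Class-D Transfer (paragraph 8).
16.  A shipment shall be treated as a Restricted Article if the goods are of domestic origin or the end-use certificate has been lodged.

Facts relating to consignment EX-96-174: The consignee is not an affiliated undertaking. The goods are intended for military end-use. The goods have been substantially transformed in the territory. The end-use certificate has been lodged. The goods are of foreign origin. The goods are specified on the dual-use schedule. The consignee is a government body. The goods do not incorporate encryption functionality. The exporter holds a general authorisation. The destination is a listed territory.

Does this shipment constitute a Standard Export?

Yes

paragraph 5 — Reportable Export: [the goods do not incorporate encryption functionality? yes] OR [the consignee is not a government body? no] → satisfied.
paragraph 12 — Class-B Transfer: [the goods are specified on the dual-use schedule? yes] AND [Reportable Export (paragraph 5)? yes] → satisfied.
paragraph 14 — Tier VI Item: [the exporter holds a general authorisation? yes] AND [the goods do not incorporate encryption functionality? yes] → satisfied.
paragraph 8 — Class-D Transfer: [Tier VI Item (paragraph 14)? yes] AND [the destination is a listed territory? yes] → satisfied.
paragraph 15 — Controlled Export: [Class-B Transfer (paragraph 12)? yes] OR [Class-D Transfer (paragraph 8)? yes] → satisfied.
paragraph 2 — Tier III Good: [the goods have been substantially transformed in the territory? yes] AND [the goods are of domestic origin? no] → not satisfied.
paragraph 3 — Provisional Consignment: [the goods have been substantially transformed in the territory? yes] AND [Tier III Good (paragraph 2)? no] → not satisfied.
paragraph 1 — Tier II Good: [the goods are of foreign origin? yes] AND [the destination is a listed territory? yes] → satisfied.
paragraph 7 — Assessable Transfer: [Tier II Good (paragraph 1)? yes] OR [the consignee is an affiliated undertaking? no] → satisfied.
paragraph 13 — Senior Export: [Provisional Consignment (paragraph 3)? no] OR [Assessable Transfer (paragraph 7)? yes] → satisfied.
paragraph 16 — Restricted Article: [the goods are of domestic origin? no] OR [the end-use certificate has been lodged? yes] → satisfied.
paragraph 9 — Tier I Export: [the goods are intended for civil end-use? no] OR [the goods are specified on the dual-use schedule? yes] → satisfied.
paragraph 11 — Essential Good: [not a Restricted Article (paragraph 16)? no] AND [Tier I Export (paragraph 9)? yes] → not satisfied.
paragraph 6 — Standard Export: [Controlled Export (paragraph 15)? yes] AND [Senior Export (paragraph 13)? yes] AND [not an Essential Good (paragraph 11)? yes] → satisfied.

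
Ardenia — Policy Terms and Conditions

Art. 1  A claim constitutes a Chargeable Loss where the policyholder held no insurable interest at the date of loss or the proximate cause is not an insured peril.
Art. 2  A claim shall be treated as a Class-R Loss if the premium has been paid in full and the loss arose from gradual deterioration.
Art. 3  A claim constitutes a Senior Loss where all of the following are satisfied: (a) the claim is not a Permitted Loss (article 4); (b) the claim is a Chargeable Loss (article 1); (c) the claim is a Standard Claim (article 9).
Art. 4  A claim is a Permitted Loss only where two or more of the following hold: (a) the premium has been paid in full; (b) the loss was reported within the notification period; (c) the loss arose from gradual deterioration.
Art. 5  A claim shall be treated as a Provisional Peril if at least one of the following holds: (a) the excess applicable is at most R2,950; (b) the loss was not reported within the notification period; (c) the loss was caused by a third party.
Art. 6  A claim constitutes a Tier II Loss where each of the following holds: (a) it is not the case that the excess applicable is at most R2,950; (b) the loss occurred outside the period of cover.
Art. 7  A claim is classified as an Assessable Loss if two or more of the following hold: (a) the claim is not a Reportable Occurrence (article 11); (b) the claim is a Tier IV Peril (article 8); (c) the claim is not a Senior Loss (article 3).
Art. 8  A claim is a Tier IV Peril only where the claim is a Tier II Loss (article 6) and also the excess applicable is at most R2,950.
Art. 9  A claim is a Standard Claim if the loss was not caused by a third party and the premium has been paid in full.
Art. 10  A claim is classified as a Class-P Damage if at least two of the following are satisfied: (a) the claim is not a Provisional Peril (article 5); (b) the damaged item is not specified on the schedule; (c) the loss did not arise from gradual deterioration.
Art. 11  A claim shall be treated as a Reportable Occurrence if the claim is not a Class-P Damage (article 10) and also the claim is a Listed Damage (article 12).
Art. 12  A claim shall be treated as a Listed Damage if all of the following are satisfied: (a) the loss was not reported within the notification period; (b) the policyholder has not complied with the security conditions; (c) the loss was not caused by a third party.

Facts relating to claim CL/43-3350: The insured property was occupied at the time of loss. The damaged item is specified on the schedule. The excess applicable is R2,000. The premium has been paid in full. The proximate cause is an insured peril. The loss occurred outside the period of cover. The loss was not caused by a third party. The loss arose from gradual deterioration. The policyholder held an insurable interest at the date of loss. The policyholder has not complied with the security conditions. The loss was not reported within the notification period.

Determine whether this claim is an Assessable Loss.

article 5 — Provisional Peril: [excess applicable: R2,000 ≤ R2,950? yes] OR [the loss was not reported within the notification period? yes] OR [the loss was caused by a third party? no] → satisfied.
article 10 — Class-P Damage: not a Provisional Peril (article 5)? no; the damaged item is not specified on the schedule? no; the loss did not arise from gradual deterioration? no — 0 of 3 hold (need ≥2) → not satisfied.
article 12 — Listed Damage: [the loss was not reported within the notification period? yes] AND [the policyholder has not complied with the security conditions? yes] AND [the loss was not caused by a third party? yes] → satisfied.
article 11 — Reportable Occurrence: [not a Class-P Damage (article 10)? yes] AND [Listed Damage (article 12)? yes] → satisfied.
article 6 — Tier II Loss: [excess applicable: R2,000 ≤ R2,950? yes, so negated condition no] AND [the loss occurred outside the period of cover? yes] → not satisfied.
article 8 — Tier IV Peril: [Tier II Loss (article 6)? no] AND [excess applicable: R2,000 ≤ R2,950? yes] → not satisfied.
article 4 — Permitted Loss: the premium has been paid in full? yes; the loss was reported within the notification period? no; the loss arose from gradual deterioration? yes — 2 of 3 hold (need ≥2) → satisfied.
article 1 — Chargeable Loss: [the policyholder held no insurable interest at the date of loss? no] OR [the proximate cause is not an insured peril? no] → not satisfied.
article 9 — Standard Claim: [the loss was not caused by a third party? yes] AND [the premium has been paid in full? yes] → satisfied.
article 3 — Senior Loss: [not a Permitted Loss (article 4)? no] AND [Chargeable Loss (article 1)? no] AND [Standard Claim (article 9)? yes] → not satisfied.
article 7 — Assessable Loss: not a Reportable Occurrence (article 11)? no; Tier IV Peril (article 8)? no; not a Senior Loss (article 3)? yes — 1 of 3 hold (need ≥2) → not satisfied.

No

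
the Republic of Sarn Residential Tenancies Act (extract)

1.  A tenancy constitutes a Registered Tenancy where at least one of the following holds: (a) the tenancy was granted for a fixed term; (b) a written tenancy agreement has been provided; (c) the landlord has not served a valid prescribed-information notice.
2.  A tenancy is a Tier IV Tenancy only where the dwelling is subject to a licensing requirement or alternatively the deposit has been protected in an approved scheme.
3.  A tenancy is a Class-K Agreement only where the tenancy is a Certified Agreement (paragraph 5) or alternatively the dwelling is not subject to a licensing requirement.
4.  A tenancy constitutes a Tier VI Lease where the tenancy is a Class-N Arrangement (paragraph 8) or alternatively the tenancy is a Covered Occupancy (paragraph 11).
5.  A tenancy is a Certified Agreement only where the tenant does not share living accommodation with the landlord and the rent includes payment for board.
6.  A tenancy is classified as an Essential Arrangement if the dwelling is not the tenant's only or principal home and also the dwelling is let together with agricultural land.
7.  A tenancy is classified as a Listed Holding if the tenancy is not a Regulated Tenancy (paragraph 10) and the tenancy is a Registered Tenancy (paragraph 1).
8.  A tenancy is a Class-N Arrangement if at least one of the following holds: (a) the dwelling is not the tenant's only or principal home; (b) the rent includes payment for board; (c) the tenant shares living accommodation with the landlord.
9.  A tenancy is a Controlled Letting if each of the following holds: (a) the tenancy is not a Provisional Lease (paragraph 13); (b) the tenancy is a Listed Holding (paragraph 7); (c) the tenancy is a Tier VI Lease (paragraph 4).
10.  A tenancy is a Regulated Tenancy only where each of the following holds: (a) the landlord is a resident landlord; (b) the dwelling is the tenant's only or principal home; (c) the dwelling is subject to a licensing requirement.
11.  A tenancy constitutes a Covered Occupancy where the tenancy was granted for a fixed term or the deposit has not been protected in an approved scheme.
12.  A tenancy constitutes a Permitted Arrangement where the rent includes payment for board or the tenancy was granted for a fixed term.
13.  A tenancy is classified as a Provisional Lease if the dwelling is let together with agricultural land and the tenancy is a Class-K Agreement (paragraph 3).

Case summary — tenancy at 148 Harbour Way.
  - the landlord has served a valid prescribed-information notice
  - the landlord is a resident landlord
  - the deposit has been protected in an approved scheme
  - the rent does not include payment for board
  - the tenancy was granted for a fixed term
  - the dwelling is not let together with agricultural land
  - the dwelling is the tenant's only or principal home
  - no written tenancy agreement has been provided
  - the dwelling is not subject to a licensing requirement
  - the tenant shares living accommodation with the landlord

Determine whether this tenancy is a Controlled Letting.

Yes

paragraph 5 — Certified Agreement: [the tenant does not share living accommodation with the landlord? no] AND [the rent includes payment for board? no] → not satisfied.
paragraph 3 — Class-K Agreement: [Certified Agreement (paragraph 5)? no] OR [the dwelling is not subject to a licensing requirement? yes] → satisfied.
paragraph 13 — Provisional Lease: [the dwelling is let together with agricultural land? no] AND [Class-K Agreement (paragraph 3)? yes] → not satisfied.
paragraph 10 — Regulated Tenancy: [the landlord is a resident landlord? yes] AND [the dwelling is the tenant's only or principal home? yes] AND [the dwelling is subject to a licensing requirement? no] → not satisfied.
paragraph 1 — Registered Tenancy: [the tenancy was granted for a fixed term? yes] OR [a written tenancy agreement has been provided? no] OR [the landlord has not served a valid prescribed-information notice? no] → satisfied.
paragraph 7 — Listed Holding: [not a Regulated Tenancy (paragraph 10)? yes] AND [Registered Tenancy (paragraph 1)? yes] → satisfied.
paragraph 8 — Class-N Arrangement: [the dwelling is not the tenant's only or principal home? no] OR [the rent includes payment for board? no] OR [the tenant shares living accommodation with the landlord? yes] → satisfied.
paragraph 11 — Covered Occupancy: [the tenancy was granted for a fixed term? yes] OR [the deposit has not been protected in an approved scheme? no] → satisfied.
paragraph 4 — Tier VI Lease: [Class-N Arrangement (paragraph 8)? yes] OR [Covered Occupancy (paragraph 11)? yes] → satisfied.
paragraph 9 — Controlled Letting: [not a Provisional Lease (paragraph 13)? yes] AND [Listed Holding (paragraph 7)? yes] AND [Tier VI Lease (paragraph 4)? yes] → satisfied.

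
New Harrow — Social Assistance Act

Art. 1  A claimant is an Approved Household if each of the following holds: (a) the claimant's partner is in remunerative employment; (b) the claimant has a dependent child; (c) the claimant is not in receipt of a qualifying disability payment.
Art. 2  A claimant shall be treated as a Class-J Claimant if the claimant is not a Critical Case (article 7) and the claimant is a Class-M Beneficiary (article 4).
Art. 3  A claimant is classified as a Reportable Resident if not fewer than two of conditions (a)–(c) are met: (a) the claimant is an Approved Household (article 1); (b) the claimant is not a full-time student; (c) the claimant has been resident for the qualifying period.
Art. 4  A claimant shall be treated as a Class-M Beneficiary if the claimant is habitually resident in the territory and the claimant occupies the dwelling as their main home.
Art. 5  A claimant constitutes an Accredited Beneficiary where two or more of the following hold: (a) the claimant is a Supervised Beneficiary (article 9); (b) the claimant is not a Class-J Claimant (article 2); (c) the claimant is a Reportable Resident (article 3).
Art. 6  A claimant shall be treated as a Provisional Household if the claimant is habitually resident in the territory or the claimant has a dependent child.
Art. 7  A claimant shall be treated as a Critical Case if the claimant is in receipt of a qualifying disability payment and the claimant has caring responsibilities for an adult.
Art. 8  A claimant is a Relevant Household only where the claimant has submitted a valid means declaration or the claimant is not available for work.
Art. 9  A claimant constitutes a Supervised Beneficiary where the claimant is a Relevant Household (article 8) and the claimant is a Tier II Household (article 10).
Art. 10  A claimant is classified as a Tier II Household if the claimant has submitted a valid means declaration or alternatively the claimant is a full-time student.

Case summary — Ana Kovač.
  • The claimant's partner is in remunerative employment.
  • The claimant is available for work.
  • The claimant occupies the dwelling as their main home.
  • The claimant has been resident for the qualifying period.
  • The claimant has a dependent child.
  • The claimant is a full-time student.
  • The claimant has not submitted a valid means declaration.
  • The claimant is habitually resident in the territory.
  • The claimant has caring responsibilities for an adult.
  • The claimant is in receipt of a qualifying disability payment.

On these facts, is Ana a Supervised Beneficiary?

Under article 8: the claimant has submitted a valid means declaration? no; or the claimant is not available for work? no. So the claimant is not a Relevant Household.
Under article 10: the claimant has submitted a valid means declaration? no; or the claimant is a full-time student? yes. So the claimant is a Tier II Household.
Under article 9: Relevant Household (article 8)? no; and Tier II Household (article 10)? yes. So the claimant is not a Supervised Beneficiary.

No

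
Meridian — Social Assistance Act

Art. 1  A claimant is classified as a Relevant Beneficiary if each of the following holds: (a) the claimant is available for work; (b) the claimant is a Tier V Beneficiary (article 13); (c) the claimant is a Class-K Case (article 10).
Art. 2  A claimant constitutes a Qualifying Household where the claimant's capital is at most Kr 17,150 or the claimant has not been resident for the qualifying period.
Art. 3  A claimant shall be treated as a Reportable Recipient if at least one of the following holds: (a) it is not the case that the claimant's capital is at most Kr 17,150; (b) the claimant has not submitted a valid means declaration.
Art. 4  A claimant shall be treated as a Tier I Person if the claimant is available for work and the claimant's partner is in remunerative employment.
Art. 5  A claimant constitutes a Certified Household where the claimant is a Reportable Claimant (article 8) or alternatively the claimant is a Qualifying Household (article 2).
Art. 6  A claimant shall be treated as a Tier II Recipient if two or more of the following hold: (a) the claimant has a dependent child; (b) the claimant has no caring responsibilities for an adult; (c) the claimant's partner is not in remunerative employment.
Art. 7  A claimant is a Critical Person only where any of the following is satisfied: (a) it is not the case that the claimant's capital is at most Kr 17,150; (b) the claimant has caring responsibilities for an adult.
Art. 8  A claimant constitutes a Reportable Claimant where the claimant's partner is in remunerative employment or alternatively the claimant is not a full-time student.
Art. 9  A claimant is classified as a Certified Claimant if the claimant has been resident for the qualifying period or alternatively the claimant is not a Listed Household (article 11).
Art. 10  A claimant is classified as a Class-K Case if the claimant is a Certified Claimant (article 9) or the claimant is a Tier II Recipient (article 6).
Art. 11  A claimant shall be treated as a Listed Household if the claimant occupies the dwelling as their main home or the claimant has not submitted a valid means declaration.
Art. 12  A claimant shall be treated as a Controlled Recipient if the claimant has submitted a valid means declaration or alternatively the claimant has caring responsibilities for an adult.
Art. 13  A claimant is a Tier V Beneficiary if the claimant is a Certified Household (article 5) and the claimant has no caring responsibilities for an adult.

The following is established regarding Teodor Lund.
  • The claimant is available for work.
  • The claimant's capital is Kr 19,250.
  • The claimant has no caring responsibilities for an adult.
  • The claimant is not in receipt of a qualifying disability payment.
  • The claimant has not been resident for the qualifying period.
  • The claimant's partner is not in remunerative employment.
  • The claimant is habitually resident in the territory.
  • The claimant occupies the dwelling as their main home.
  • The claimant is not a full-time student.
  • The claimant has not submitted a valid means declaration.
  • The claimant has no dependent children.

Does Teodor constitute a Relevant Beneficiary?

article 8 — Reportable Claimant: [the claimant's partner is in remunerative employment? no] OR [the claimant is not a full-time student? yes] → satisfied.
article 2 — Qualifying Household: [claimant's capital: Kr 19,250 ≤ Kr 17,150? no] OR [the claimant has not been resident for the qualifying period? yes] → satisfied.
article 5 — Certified Household: [Reportable Claimant (article 8)? yes] OR [Qualifying Household (article 2)? yes] → satisfied.
article 13 — Tier V Beneficiary: [Certified Household (article 5)? yes] AND [the claimant has no caring responsibilities for an adult? yes] → satisfied.
article 11 — Listed Household: [the claimant occupies the dwelling as their main home? yes] OR [the claimant has not submitted a valid means declaration? yes] → satisfied.
article 9 — Certified Claimant: [the claimant has been resident for the qualifying period? no] OR [not a Listed Household (article 11)? no] → not satisfied.
article 6 — Tier II Recipient: the claimant has a dependent child? no; the claimant has no caring responsibilities for an adult? yes; the claimant's partner is not in remunerative employment? yes — 2 of 3 hold (need ≥2) → satisfied.
article 10 — Class-K Case: [Certified Claimant (article 9)? no] OR [Tier II Recipient (article 6)? yes] → satisfied.
article 1 — Relevant Beneficiary: [the claimant is available for work? yes] AND [Tier V Beneficiary (article 13)? yes] AND [Class-K Case (article 10)? yes] → satisfied.

Yes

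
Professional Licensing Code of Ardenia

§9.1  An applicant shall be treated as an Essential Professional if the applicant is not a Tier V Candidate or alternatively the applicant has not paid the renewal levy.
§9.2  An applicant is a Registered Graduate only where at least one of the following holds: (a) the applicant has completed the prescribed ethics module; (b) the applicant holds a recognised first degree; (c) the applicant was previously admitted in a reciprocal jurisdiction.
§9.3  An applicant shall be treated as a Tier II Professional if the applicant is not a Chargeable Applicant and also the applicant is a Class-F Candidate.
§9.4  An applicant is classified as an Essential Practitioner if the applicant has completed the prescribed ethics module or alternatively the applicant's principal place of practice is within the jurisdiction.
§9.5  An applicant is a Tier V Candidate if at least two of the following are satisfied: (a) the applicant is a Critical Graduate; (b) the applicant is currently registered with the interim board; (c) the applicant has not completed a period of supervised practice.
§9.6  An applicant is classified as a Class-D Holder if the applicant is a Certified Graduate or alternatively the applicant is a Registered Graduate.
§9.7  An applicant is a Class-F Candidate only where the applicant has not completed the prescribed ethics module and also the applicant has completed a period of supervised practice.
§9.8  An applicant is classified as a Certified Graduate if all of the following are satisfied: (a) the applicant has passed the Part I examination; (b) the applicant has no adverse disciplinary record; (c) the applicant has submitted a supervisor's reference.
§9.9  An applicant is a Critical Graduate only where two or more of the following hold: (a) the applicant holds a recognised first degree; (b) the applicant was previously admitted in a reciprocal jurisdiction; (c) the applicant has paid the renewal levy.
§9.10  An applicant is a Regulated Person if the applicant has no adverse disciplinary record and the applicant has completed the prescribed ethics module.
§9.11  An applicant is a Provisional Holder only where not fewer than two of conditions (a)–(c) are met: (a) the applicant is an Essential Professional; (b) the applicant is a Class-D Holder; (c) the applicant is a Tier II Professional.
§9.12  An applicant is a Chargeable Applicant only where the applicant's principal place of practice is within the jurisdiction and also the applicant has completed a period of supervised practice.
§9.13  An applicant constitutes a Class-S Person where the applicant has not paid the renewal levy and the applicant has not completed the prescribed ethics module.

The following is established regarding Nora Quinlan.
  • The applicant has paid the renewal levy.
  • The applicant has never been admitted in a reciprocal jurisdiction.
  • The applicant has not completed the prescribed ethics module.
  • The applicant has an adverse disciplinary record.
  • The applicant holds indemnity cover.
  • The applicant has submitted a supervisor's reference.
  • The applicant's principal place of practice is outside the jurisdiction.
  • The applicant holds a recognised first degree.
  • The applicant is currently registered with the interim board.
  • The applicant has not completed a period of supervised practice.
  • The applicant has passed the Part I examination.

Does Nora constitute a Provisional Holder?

No

Under §9.9: the applicant holds a recognised first degree? yes; the applicant was previously admitted in a reciprocal jurisdiction? no; the applicant has paid the renewal levy? yes — 2 of 3 hold (need ≥2) → satisfied.
Under §9.5: Critical Graduate (§9.9)? yes; the applicant is currently registered with the interim board? yes; the applicant has not completed a period of supervised practice? yes — 3 of 3 hold (need ≥2) → satisfied.
Under §9.1: not a Tier V Candidate (§9.5)? no; or the applicant has not paid the renewal levy? no. So the applicant is not an Essential Professional.
Under §9.8: the applicant has passed the Part I examination? yes; and the applicant has no adverse disciplinary record? no; and the applicant has submitted a supervisor's reference? yes. So the applicant is not a Certified Graduate.
Under §9.2: the applicant has completed the prescribed ethics module? no; or the applicant holds a recognised first degree? yes; or the applicant was previously admitted in a reciprocal jurisdiction? no. So the applicant is a Registered Graduate.
Under §9.6: Certified Graduate (§9.8)? no; or Registered Graduate (§9.2)? yes. So the applicant is a Class-D Holder.
Under §9.12: the applicant's principal place of practice is within the jurisdiction? no; and the applicant has completed a period of supervised practice? no. So the applicant is not a Chargeable Applicant.
Under §9.7: the applicant has not completed the prescribed ethics module? yes; and the applicant has completed a period of supervised practice? no. So the applicant is not a Class-F Candidate.
Under §9.3: not a Chargeable Applicant (§9.12)? yes; and Class-F Candidate (§9.7)? no. So the applicant is not a Tier II Professional.
Under §9.11: Essential Professional (§9.1)? no; Class-D Holder (§9.6)? yes; Tier II Professional (§9.3)? no — 1 of 3 hold (need ≥2) → not satisfied.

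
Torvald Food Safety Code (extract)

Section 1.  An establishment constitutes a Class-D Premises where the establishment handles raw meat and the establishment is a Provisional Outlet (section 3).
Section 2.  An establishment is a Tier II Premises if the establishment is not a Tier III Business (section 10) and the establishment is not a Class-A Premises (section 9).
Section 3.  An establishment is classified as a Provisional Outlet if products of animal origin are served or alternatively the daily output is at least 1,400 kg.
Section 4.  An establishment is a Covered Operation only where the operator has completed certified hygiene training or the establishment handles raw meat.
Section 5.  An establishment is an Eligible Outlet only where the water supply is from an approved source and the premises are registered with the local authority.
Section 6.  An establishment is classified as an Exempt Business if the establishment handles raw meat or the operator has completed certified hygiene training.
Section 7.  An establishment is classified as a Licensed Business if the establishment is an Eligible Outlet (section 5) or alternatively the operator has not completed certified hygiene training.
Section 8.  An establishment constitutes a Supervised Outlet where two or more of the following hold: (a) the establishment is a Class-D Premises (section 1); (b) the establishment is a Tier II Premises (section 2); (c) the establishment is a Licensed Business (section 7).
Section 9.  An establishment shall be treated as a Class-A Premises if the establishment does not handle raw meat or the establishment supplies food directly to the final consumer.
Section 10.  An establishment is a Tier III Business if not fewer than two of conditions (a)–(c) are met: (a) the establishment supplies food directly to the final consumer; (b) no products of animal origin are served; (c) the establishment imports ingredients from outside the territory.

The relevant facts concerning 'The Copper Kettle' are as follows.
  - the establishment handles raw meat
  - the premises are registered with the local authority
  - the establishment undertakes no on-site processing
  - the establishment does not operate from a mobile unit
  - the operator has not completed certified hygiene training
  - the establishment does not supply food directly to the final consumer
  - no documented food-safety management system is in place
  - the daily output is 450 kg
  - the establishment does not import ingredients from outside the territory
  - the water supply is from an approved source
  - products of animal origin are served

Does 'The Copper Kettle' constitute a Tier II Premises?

Yes

Under section 10: the establishment supplies food directly to the final consumer? no; no products of animal origin are served? no; the establishment imports ingredients from outside the territory? no — 0 of 3 hold (need ≥2) → not satisfied.
Under section 9: the establishment does not handle raw meat? no; or the establishment supplies food directly to the final consumer? no. So the establishment is not a Class-A Premises.
Under section 2: not a Tier III Business (section 10)? yes; and not a Class-A Premises (section 9)? yes. So the establishment is a Tier II Premises.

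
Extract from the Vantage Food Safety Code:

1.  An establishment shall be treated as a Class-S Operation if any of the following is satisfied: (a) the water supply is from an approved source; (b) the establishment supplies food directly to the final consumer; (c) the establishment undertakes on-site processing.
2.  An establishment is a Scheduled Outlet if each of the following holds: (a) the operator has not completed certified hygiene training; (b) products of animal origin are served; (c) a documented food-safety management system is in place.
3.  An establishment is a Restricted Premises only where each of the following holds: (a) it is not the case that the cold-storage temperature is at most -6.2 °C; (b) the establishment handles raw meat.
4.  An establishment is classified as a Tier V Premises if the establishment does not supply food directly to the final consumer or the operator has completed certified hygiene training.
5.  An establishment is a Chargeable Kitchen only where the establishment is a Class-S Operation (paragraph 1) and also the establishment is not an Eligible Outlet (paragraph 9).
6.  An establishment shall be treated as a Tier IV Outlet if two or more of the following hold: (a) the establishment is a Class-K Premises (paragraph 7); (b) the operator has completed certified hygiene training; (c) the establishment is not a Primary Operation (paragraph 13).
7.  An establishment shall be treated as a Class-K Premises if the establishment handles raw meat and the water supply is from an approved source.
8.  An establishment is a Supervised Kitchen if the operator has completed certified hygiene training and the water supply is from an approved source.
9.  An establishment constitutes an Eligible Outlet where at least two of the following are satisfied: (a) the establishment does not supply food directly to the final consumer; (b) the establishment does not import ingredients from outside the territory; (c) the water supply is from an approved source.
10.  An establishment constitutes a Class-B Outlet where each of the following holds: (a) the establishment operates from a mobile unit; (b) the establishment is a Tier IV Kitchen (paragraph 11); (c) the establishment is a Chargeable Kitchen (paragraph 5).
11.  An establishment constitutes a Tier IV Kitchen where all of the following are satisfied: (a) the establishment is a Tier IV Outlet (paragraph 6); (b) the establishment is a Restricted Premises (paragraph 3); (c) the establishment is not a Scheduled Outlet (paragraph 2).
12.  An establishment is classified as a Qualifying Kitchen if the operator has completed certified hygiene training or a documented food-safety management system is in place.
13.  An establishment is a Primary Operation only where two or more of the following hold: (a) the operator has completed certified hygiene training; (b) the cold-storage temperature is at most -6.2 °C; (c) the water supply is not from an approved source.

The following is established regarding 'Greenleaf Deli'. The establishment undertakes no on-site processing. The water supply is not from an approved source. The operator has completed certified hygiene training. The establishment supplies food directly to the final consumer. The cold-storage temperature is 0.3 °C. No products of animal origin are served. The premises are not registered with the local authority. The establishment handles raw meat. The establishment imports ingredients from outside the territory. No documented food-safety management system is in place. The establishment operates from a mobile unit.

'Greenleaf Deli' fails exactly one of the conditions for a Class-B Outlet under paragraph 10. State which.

Tier IV Kitchen

Under paragraph 7: the establishment handles raw meat? yes; and the water supply is from an approved source? no. So the establishment is not a Class-K Premises.
Under paragraph 13: the operator has completed certified hygiene training? yes; cold-storage temperature: 0.3 °C ≤ -6.2 °C? no; the water supply is not from an approved source? yes — 2 of 3 hold (need ≥2) → satisfied.
Under paragraph 6: Class-K Premises (paragraph 7)? no; the operator has completed certified hygiene training? yes; not a Primary Operation (paragraph 13)? no — 1 of 3 hold (need ≥2) → not satisfied.
Under paragraph 3: cold-storage temperature: 0.3 °C ≤ -6.2 °C? no, so negated condition yes; and the establishment handles raw meat? yes. So the establishment is a Restricted Premises.
Under paragraph 2: the operator has not completed certified hygiene training? no; and products of animal origin are served? no; and a documented food-safety management system is in place? no. So the establishment is not a Scheduled Outlet.
Under paragraph 11: Tier IV Outlet (paragraph 6)? no; and Restricted Premises (paragraph 3)? yes; and not a Scheduled Outlet (paragraph 2)? yes. So the establishment is not a Tier IV Kitchen.
Under paragraph 1: the water supply is from an approved source? no; or the establishment supplies food directly to the final consumer? yes; or the establishment undertakes on-site processing? no. So the establishment is a Class-S Operation.
Under paragraph 9: the establishment does not supply food directly to the final consumer? no; the establishment does not import ingredients from outside the territory? no; the water supply is from an approved source? no — 0 of 3 hold (need ≥2) → not satisfied.
Under paragraph 5: Class-S Operation (paragraph 1)? yes; and not an Eligible Outlet (paragraph 9)? yes. So the establishment is a Chargeable Kitchen.
Under paragraph 10: the establishment operates from a mobile unit? yes; and Tier IV Kitchen (paragraph 11)? no; and Chargeable Kitchen (paragraph 5)? yes. So the establishment is not a Class-B Outlet.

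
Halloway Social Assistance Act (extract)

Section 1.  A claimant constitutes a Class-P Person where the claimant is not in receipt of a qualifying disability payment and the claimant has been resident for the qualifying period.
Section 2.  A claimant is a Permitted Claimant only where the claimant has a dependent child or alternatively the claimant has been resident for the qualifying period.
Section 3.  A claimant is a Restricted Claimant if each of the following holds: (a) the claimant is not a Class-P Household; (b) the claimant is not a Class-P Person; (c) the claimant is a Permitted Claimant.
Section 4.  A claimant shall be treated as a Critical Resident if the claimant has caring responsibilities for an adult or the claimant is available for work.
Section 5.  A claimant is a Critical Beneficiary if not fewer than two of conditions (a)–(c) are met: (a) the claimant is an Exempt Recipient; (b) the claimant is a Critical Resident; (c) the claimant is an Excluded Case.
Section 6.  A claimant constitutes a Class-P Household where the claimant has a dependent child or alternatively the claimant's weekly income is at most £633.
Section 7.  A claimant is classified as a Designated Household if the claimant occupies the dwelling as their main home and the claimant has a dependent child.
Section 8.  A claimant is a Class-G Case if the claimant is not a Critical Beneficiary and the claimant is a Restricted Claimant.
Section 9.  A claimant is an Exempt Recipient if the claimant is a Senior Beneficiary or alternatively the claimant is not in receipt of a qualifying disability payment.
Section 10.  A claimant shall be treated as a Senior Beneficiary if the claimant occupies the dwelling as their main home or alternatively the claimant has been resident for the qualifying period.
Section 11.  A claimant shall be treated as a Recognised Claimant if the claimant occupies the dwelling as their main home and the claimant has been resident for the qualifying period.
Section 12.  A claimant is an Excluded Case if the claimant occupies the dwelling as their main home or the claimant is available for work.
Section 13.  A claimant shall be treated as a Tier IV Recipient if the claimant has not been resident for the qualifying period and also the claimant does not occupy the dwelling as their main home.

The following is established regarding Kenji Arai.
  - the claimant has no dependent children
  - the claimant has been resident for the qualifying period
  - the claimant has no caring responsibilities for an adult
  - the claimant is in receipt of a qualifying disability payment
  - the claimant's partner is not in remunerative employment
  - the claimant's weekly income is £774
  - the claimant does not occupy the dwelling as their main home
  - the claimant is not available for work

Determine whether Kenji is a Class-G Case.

Under section 10: the claimant occupies the dwelling as their main home? no; or the claimant has been resident for the qualifying period? yes. So the claimant is a Senior Beneficiary.
Under section 9: Senior Beneficiary (section 10)? yes; or the claimant is not in receipt of a qualifying disability payment? no. So the claimant is an Exempt Recipient.
Under section 4: the claimant has caring responsibilities for an adult? no; or the claimant is available for work? no. So the claimant is not a Critical Resident.
Under section 12: the claimant occupies the dwelling as their main home? no; or the claimant is available for work? no. So the claimant is not an Excluded Case.
Under section 5: Exempt Recipient (section 9)? yes; Critical Resident (section 4)? no; Excluded Case (section 12)? no — 1 of 3 hold (need ≥2) → not satisfied.
Under section 6: the claimant has a dependent child? no; or claimant's weekly income: £774 ≤ £633? no. So the claimant is not a Class-P Household.
Under section 1: the claimant is not in receipt of a qualifying disability payment? no; and the claimant has been resident for the qualifying period? yes. So the claimant is not a Class-P Person.
Under section 2: the claimant has a dependent child? no; or the claimant has been resident for the qualifying period? yes. So the claimant is a Permitted Claimant.
Under section 3: not a Class-P Household (section 6)? yes; and not a Class-P Person (section 1)? yes; and Permitted Claimant (section 2)? yes. So the claimant is a Restricted Claimant.
Under section 8: not a Critical Beneficiary (section 5)? yes; and Restricted Claimant (section 3)? yes. So the claimant is a Class-G Case.

Yes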